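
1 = 1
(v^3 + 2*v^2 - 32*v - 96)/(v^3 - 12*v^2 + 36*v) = (v^2 + 8*v + 16)/(v*(v - 6))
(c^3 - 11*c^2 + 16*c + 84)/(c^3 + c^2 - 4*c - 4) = (c^2 - 13*c + 42)/(c^2 - c - 2)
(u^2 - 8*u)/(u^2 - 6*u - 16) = u/(u + 2)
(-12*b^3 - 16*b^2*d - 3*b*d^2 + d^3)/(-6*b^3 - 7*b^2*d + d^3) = (6*b - d)/(3*b - d)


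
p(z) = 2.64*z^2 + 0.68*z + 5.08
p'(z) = 5.28*z + 0.68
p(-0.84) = 6.37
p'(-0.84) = -3.76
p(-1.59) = 10.67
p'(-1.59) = -7.72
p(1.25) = 10.06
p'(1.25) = 7.28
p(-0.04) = 5.06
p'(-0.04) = 0.47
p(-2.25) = 16.92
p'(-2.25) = -11.20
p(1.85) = 15.37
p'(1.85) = 10.45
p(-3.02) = 27.10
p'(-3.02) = -15.27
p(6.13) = 108.45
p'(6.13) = 33.05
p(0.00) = 5.08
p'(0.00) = 0.68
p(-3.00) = 26.80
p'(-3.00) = -15.16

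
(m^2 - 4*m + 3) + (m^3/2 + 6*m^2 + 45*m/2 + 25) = m^3/2 + 7*m^2 + 37*m/2 + 28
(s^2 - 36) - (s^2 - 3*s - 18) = 3*s - 18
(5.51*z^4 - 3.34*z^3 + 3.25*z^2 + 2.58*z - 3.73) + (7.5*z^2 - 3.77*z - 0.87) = 5.51*z^4 - 3.34*z^3 + 10.75*z^2 - 1.19*z - 4.6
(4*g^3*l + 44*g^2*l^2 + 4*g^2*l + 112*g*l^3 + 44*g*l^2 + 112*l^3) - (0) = 4*g^3*l + 44*g^2*l^2 + 4*g^2*l + 112*g*l^3 + 44*g*l^2 + 112*l^3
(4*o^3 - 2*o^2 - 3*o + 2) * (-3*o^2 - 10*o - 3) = -12*o^5 - 34*o^4 + 17*o^3 + 30*o^2 - 11*o - 6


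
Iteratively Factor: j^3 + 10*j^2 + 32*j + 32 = (j + 4)*(j^2 + 6*j + 8) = (j + 4)^2*(j + 2)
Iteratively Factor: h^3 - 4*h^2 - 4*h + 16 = (h - 4)*(h^2 - 4) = (h - 4)*(h - 2)*(h + 2)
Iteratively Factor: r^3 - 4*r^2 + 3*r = (r - 1)*(r^2 - 3*r) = r*(r - 1)*(r - 3)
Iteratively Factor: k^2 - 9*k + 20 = (k - 5)*(k - 4)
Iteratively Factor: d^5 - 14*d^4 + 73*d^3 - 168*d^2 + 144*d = (d - 4)*(d^4 - 10*d^3 + 33*d^2 - 36*d) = (d - 4)^2*(d^3 - 6*d^2 + 9*d) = (d - 4)^2*(d - 3)*(d^2 - 3*d) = d*(d - 4)^2*(d - 3)*(d - 3)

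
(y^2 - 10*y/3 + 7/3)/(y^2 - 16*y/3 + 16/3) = (3*y^2 - 10*y + 7)/(3*y^2 - 16*y + 16)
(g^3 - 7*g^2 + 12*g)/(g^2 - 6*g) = (g^2 - 7*g + 12)/(g - 6)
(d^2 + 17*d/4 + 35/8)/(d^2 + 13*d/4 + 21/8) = (2*d + 5)/(2*d + 3)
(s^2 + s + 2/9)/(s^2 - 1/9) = (3*s + 2)/(3*s - 1)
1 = 1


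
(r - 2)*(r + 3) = r^2 + r - 6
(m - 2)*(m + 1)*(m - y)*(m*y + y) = m^4*y - m^3*y^2 - 3*m^2*y + 3*m*y^2 - 2*m*y + 2*y^2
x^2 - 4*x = x*(x - 4)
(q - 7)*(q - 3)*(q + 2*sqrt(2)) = q^3 - 10*q^2 + 2*sqrt(2)*q^2 - 20*sqrt(2)*q + 21*q + 42*sqrt(2)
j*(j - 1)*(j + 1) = j^3 - j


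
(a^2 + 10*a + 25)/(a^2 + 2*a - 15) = (a + 5)/(a - 3)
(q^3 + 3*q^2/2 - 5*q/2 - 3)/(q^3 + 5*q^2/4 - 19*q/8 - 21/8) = 4*(q + 2)/(4*q + 7)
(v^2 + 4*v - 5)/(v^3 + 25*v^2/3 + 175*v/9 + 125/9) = 9*(v - 1)/(9*v^2 + 30*v + 25)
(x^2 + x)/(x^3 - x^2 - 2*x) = 1/(x - 2)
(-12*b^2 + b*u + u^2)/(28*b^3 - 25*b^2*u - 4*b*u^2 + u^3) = (-3*b + u)/(7*b^2 - 8*b*u + u^2)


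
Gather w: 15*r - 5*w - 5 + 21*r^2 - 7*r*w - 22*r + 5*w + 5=21*r^2 - 7*r*w - 7*r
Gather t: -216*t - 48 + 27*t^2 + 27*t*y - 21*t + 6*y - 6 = 27*t^2 + t*(27*y - 237) + 6*y - 54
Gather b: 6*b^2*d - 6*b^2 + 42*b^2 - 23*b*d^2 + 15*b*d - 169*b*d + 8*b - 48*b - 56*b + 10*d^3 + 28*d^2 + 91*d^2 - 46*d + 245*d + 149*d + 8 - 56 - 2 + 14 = b^2*(6*d + 36) + b*(-23*d^2 - 154*d - 96) + 10*d^3 + 119*d^2 + 348*d - 36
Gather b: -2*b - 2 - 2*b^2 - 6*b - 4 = -2*b^2 - 8*b - 6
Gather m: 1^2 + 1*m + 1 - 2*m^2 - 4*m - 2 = -2*m^2 - 3*m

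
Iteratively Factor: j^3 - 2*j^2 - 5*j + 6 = (j - 3)*(j^2 + j - 2) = (j - 3)*(j + 2)*(j - 1)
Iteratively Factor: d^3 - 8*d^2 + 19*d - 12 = (d - 1)*(d^2 - 7*d + 12) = (d - 3)*(d - 1)*(d - 4)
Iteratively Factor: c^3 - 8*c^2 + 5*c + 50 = (c - 5)*(c^2 - 3*c - 10) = (c - 5)^2*(c + 2)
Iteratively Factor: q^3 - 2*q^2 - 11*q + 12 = (q - 4)*(q^2 + 2*q - 3) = (q - 4)*(q + 3)*(q - 1)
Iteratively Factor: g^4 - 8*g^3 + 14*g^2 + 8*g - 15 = (g + 1)*(g^3 - 9*g^2 + 23*g - 15) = (g - 3)*(g + 1)*(g^2 - 6*g + 5) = (g - 3)*(g - 1)*(g + 1)*(g - 5)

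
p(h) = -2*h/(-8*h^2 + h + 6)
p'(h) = -2*h*(16*h - 1)/(-8*h^2 + h + 6)^2 - 2/(-8*h^2 + h + 6) = 2*(8*h^2 - h*(16*h - 1) - h - 6)/(-8*h^2 + h + 6)^2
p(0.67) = -0.44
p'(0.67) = -2.02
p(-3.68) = -0.07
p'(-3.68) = -0.02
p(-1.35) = -0.27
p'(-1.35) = -0.42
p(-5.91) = -0.04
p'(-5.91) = -0.01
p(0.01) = -0.00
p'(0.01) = -0.33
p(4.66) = 0.06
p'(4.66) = -0.01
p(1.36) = 0.37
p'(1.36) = -0.75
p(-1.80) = -0.17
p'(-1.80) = -0.14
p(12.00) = 0.02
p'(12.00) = 0.00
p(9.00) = 0.03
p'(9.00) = 0.00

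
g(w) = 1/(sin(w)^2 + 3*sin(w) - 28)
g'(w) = (-2*sin(w)*cos(w) - 3*cos(w))/(sin(w)^2 + 3*sin(w) - 28)^2 = -(2*sin(w) + 3)*cos(w)/(sin(w)^2 + 3*sin(w) - 28)^2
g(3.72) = -0.03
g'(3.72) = 0.00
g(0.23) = -0.04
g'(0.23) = -0.00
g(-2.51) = -0.03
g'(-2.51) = 0.00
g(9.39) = -0.04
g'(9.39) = 0.00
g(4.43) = -0.03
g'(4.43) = 0.00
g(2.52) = -0.04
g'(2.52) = 0.01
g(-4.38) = -0.04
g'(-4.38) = 0.00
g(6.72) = -0.04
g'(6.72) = -0.00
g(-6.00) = -0.04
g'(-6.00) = 0.00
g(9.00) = -0.04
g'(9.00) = 0.00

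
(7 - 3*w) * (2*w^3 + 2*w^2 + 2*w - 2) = -6*w^4 + 8*w^3 + 8*w^2 + 20*w - 14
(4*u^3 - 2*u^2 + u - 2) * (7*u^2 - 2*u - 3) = 28*u^5 - 22*u^4 - u^3 - 10*u^2 + u + 6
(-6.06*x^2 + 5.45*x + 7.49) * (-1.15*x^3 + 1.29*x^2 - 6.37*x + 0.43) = 6.969*x^5 - 14.0849*x^4 + 37.0192*x^3 - 27.6602*x^2 - 45.3678*x + 3.2207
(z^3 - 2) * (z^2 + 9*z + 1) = z^5 + 9*z^4 + z^3 - 2*z^2 - 18*z - 2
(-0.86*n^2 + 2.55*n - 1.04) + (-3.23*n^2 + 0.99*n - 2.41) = -4.09*n^2 + 3.54*n - 3.45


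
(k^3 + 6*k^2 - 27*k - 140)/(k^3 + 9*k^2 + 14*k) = (k^2 - k - 20)/(k*(k + 2))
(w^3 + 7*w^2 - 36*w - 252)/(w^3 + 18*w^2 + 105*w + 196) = (w^2 - 36)/(w^2 + 11*w + 28)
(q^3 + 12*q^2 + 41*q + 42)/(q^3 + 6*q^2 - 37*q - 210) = (q^2 + 5*q + 6)/(q^2 - q - 30)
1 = 1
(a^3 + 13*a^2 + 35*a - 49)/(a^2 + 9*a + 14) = (a^2 + 6*a - 7)/(a + 2)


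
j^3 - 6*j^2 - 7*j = j*(j - 7)*(j + 1)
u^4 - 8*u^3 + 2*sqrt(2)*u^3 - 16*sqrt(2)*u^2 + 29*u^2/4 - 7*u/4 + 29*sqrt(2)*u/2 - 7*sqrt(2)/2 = (u - 7)*(u - 1/2)^2*(u + 2*sqrt(2))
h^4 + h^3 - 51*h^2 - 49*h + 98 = (h - 7)*(h - 1)*(h + 2)*(h + 7)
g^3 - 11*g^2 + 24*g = g*(g - 8)*(g - 3)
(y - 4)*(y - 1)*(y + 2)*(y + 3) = y^4 - 15*y^2 - 10*y + 24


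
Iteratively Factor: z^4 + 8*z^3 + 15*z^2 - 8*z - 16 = (z - 1)*(z^3 + 9*z^2 + 24*z + 16) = (z - 1)*(z + 4)*(z^2 + 5*z + 4) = (z - 1)*(z + 1)*(z + 4)*(z + 4)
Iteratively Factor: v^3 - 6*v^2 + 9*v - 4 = (v - 4)*(v^2 - 2*v + 1) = (v - 4)*(v - 1)*(v - 1)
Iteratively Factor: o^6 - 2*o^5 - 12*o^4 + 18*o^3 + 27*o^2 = (o)*(o^5 - 2*o^4 - 12*o^3 + 18*o^2 + 27*o) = o*(o + 1)*(o^4 - 3*o^3 - 9*o^2 + 27*o) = o*(o - 3)*(o + 1)*(o^3 - 9*o) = o*(o - 3)^2*(o + 1)*(o^2 + 3*o) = o*(o - 3)^2*(o + 1)*(o + 3)*(o)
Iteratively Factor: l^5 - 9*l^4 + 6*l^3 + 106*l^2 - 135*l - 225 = (l + 3)*(l^4 - 12*l^3 + 42*l^2 - 20*l - 75) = (l + 1)*(l + 3)*(l^3 - 13*l^2 + 55*l - 75) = (l - 5)*(l + 1)*(l + 3)*(l^2 - 8*l + 15) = (l - 5)^2*(l + 1)*(l + 3)*(l - 3)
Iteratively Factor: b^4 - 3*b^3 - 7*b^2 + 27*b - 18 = (b - 1)*(b^3 - 2*b^2 - 9*b + 18) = (b - 1)*(b + 3)*(b^2 - 5*b + 6) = (b - 3)*(b - 1)*(b + 3)*(b - 2)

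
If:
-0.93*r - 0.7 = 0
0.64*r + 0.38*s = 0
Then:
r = -0.75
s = 1.27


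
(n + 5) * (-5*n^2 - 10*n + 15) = -5*n^3 - 35*n^2 - 35*n + 75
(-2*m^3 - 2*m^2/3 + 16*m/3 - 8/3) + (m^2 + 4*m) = -2*m^3 + m^2/3 + 28*m/3 - 8/3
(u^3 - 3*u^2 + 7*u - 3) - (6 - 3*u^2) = u^3 + 7*u - 9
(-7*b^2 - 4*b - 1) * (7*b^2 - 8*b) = -49*b^4 + 28*b^3 + 25*b^2 + 8*b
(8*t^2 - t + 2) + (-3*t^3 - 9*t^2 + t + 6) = -3*t^3 - t^2 + 8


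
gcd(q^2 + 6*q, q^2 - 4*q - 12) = 1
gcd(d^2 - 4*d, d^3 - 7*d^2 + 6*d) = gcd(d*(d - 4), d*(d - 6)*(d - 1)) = d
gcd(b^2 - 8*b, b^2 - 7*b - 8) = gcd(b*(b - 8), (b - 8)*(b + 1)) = b - 8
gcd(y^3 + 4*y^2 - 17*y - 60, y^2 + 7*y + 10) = y + 5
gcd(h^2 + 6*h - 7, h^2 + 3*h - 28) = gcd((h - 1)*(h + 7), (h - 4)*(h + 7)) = h + 7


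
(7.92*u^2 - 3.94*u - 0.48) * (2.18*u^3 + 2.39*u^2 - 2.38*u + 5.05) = 17.2656*u^5 + 10.3396*u^4 - 29.3126*u^3 + 48.226*u^2 - 18.7546*u - 2.424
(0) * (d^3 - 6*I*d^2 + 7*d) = 0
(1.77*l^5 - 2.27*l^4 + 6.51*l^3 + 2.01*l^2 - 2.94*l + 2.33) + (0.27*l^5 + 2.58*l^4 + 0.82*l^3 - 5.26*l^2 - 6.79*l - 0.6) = 2.04*l^5 + 0.31*l^4 + 7.33*l^3 - 3.25*l^2 - 9.73*l + 1.73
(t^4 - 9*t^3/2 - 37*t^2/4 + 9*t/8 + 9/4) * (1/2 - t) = -t^5 + 5*t^4 + 7*t^3 - 23*t^2/4 - 27*t/16 + 9/8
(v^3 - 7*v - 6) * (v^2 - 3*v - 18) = v^5 - 3*v^4 - 25*v^3 + 15*v^2 + 144*v + 108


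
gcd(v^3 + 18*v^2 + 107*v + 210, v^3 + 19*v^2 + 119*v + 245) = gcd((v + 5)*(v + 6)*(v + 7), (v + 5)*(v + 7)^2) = v^2 + 12*v + 35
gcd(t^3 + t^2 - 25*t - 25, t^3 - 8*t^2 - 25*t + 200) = t^2 - 25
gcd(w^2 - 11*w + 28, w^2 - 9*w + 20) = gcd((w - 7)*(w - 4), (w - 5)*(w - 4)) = w - 4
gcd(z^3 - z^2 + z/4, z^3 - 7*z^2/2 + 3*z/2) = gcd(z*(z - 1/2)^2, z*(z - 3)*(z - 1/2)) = z^2 - z/2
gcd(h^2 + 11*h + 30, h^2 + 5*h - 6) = h + 6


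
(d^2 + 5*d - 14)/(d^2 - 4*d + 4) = (d + 7)/(d - 2)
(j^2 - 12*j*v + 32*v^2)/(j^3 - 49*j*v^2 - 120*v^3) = (j - 4*v)/(j^2 + 8*j*v + 15*v^2)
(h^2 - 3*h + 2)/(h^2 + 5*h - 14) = (h - 1)/(h + 7)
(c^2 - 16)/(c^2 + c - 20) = (c + 4)/(c + 5)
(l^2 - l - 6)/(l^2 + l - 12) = (l + 2)/(l + 4)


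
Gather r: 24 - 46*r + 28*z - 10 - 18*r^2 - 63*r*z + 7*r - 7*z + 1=-18*r^2 + r*(-63*z - 39) + 21*z + 15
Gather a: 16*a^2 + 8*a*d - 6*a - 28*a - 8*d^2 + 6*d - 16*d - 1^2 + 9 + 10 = 16*a^2 + a*(8*d - 34) - 8*d^2 - 10*d + 18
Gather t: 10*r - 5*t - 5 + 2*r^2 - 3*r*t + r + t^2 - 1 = 2*r^2 + 11*r + t^2 + t*(-3*r - 5) - 6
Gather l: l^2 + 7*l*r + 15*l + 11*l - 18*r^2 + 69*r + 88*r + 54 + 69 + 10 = l^2 + l*(7*r + 26) - 18*r^2 + 157*r + 133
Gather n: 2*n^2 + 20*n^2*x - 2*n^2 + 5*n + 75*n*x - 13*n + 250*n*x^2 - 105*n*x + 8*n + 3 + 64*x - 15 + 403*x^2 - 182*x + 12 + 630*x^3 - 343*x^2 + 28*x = 20*n^2*x + n*(250*x^2 - 30*x) + 630*x^3 + 60*x^2 - 90*x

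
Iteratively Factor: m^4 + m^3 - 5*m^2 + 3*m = (m + 3)*(m^3 - 2*m^2 + m) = m*(m + 3)*(m^2 - 2*m + 1) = m*(m - 1)*(m + 3)*(m - 1)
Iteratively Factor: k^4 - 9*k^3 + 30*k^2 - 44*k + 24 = (k - 2)*(k^3 - 7*k^2 + 16*k - 12) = (k - 2)^2*(k^2 - 5*k + 6) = (k - 3)*(k - 2)^2*(k - 2)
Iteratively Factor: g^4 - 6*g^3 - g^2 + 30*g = (g - 3)*(g^3 - 3*g^2 - 10*g) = (g - 3)*(g + 2)*(g^2 - 5*g) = g*(g - 3)*(g + 2)*(g - 5)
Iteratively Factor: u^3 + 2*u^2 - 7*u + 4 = (u + 4)*(u^2 - 2*u + 1) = (u - 1)*(u + 4)*(u - 1)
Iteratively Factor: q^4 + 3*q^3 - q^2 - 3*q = (q)*(q^3 + 3*q^2 - q - 3) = q*(q + 3)*(q^2 - 1) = q*(q + 1)*(q + 3)*(q - 1)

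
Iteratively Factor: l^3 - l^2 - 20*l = (l)*(l^2 - l - 20) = l*(l - 5)*(l + 4)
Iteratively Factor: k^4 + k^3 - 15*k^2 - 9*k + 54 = (k + 3)*(k^3 - 2*k^2 - 9*k + 18) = (k + 3)^2*(k^2 - 5*k + 6) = (k - 2)*(k + 3)^2*(k - 3)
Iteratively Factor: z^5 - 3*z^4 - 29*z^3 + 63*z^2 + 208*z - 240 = (z - 1)*(z^4 - 2*z^3 - 31*z^2 + 32*z + 240) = (z - 1)*(z + 3)*(z^3 - 5*z^2 - 16*z + 80) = (z - 5)*(z - 1)*(z + 3)*(z^2 - 16) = (z - 5)*(z - 4)*(z - 1)*(z + 3)*(z + 4)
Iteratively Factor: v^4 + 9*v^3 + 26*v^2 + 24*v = (v + 2)*(v^3 + 7*v^2 + 12*v) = v*(v + 2)*(v^2 + 7*v + 12) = v*(v + 2)*(v + 4)*(v + 3)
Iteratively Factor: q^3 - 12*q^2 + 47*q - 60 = (q - 5)*(q^2 - 7*q + 12) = (q - 5)*(q - 3)*(q - 4)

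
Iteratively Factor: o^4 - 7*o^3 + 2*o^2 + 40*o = (o)*(o^3 - 7*o^2 + 2*o + 40) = o*(o - 5)*(o^2 - 2*o - 8) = o*(o - 5)*(o - 4)*(o + 2)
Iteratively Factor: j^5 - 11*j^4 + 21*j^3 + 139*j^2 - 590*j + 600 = (j - 2)*(j^4 - 9*j^3 + 3*j^2 + 145*j - 300) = (j - 5)*(j - 2)*(j^3 - 4*j^2 - 17*j + 60) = (j - 5)^2*(j - 2)*(j^2 + j - 12) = (j - 5)^2*(j - 3)*(j - 2)*(j + 4)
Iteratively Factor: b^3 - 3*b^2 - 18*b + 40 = (b - 2)*(b^2 - b - 20) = (b - 2)*(b + 4)*(b - 5)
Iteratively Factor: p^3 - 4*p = (p + 2)*(p^2 - 2*p) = (p - 2)*(p + 2)*(p)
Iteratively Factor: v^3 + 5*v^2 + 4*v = (v + 1)*(v^2 + 4*v) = (v + 1)*(v + 4)*(v)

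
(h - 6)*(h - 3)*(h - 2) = h^3 - 11*h^2 + 36*h - 36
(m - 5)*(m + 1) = m^2 - 4*m - 5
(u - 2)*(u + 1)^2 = u^3 - 3*u - 2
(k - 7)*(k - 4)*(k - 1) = k^3 - 12*k^2 + 39*k - 28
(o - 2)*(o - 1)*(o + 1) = o^3 - 2*o^2 - o + 2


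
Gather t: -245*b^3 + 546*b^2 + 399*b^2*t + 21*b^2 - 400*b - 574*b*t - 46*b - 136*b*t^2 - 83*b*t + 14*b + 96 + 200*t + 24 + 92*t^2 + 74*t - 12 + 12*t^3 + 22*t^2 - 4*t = -245*b^3 + 567*b^2 - 432*b + 12*t^3 + t^2*(114 - 136*b) + t*(399*b^2 - 657*b + 270) + 108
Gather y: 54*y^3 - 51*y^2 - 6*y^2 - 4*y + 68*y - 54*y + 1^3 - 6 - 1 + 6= 54*y^3 - 57*y^2 + 10*y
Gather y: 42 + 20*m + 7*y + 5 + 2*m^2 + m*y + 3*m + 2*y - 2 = 2*m^2 + 23*m + y*(m + 9) + 45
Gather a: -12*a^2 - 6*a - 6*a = -12*a^2 - 12*a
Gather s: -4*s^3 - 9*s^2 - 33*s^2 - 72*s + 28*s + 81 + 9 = -4*s^3 - 42*s^2 - 44*s + 90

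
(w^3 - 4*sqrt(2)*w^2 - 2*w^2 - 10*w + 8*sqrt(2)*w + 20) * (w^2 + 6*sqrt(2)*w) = w^5 - 2*w^4 + 2*sqrt(2)*w^4 - 58*w^3 - 4*sqrt(2)*w^3 - 60*sqrt(2)*w^2 + 116*w^2 + 120*sqrt(2)*w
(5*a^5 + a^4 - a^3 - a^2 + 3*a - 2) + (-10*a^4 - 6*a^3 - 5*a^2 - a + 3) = 5*a^5 - 9*a^4 - 7*a^3 - 6*a^2 + 2*a + 1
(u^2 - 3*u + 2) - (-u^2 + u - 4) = 2*u^2 - 4*u + 6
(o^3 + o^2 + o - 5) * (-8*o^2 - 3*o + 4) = -8*o^5 - 11*o^4 - 7*o^3 + 41*o^2 + 19*o - 20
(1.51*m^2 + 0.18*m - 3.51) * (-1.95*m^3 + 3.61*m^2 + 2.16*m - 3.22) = -2.9445*m^5 + 5.1001*m^4 + 10.7559*m^3 - 17.1445*m^2 - 8.1612*m + 11.3022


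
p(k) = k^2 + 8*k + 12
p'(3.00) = 14.00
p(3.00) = 45.00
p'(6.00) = 20.00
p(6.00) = 96.00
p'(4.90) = 17.80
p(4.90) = 75.21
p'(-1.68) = 4.64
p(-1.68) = 1.38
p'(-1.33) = 5.34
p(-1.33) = 3.13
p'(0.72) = 9.44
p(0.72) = 18.28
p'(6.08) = 20.16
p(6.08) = 97.61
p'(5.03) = 18.06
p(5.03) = 77.54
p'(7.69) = 23.38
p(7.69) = 132.66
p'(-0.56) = 6.88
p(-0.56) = 7.83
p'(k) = 2*k + 8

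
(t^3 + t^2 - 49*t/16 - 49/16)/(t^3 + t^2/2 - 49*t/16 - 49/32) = 2*(t + 1)/(2*t + 1)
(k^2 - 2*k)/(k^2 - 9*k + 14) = k/(k - 7)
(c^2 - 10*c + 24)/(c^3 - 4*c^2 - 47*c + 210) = (c - 4)/(c^2 + 2*c - 35)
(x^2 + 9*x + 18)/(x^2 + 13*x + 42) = (x + 3)/(x + 7)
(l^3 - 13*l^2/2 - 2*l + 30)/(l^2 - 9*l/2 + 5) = (l^2 - 4*l - 12)/(l - 2)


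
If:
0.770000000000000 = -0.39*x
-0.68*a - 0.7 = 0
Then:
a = -1.03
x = -1.97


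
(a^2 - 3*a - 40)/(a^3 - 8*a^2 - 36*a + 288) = (a + 5)/(a^2 - 36)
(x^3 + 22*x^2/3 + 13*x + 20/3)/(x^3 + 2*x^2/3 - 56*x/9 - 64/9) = 3*(x^2 + 6*x + 5)/(3*x^2 - 2*x - 16)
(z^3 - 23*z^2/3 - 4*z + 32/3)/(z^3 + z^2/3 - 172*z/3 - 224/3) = (z - 1)/(z + 7)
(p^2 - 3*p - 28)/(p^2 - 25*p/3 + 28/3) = 3*(p + 4)/(3*p - 4)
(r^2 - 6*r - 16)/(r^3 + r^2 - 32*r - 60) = (r - 8)/(r^2 - r - 30)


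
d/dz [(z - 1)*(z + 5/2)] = 2*z + 3/2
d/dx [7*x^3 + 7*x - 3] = 21*x^2 + 7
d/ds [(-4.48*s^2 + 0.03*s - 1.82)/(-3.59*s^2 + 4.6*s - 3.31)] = (-20.5003*s^2 + 16.59*s + 8.2727)/(12.8881*s^4 - 33.028*s^3 + 44.9258*s^2 - 30.452*s + 10.9561)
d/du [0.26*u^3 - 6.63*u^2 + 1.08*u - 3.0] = 0.78*u^2 - 13.26*u + 1.08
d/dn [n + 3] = 1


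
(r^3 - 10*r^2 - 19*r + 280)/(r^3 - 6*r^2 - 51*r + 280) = (r^2 - 2*r - 35)/(r^2 + 2*r - 35)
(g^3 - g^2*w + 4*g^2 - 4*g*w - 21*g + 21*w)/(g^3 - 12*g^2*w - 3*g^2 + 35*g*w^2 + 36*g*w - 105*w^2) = (g^2 - g*w + 7*g - 7*w)/(g^2 - 12*g*w + 35*w^2)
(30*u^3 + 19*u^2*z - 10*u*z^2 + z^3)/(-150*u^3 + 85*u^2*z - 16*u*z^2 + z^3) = (u + z)/(-5*u + z)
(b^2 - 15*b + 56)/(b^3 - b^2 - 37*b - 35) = (b - 8)/(b^2 + 6*b + 5)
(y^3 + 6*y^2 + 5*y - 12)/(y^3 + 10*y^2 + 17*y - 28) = (y + 3)/(y + 7)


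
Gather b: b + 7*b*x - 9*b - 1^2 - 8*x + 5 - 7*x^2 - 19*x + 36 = b*(7*x - 8) - 7*x^2 - 27*x + 40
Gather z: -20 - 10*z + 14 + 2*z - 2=-8*z - 8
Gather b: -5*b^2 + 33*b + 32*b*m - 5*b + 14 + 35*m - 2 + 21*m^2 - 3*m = -5*b^2 + b*(32*m + 28) + 21*m^2 + 32*m + 12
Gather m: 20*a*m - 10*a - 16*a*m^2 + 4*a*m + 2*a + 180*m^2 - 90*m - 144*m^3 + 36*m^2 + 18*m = -8*a - 144*m^3 + m^2*(216 - 16*a) + m*(24*a - 72)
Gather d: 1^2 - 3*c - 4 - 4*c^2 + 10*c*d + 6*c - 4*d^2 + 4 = -4*c^2 + 10*c*d + 3*c - 4*d^2 + 1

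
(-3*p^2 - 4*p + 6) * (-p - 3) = 3*p^3 + 13*p^2 + 6*p - 18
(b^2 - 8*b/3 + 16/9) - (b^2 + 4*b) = 16/9 - 20*b/3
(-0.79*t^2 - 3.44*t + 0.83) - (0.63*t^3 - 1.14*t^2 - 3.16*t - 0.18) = -0.63*t^3 + 0.35*t^2 - 0.28*t + 1.01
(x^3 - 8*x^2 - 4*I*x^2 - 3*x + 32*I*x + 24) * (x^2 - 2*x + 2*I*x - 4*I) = x^5 - 10*x^4 - 2*I*x^4 + 21*x^3 + 20*I*x^3 - 50*x^2 - 38*I*x^2 + 80*x + 60*I*x - 96*I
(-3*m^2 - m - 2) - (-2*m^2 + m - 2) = -m^2 - 2*m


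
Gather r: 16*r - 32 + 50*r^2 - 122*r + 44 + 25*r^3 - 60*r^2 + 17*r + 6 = 25*r^3 - 10*r^2 - 89*r + 18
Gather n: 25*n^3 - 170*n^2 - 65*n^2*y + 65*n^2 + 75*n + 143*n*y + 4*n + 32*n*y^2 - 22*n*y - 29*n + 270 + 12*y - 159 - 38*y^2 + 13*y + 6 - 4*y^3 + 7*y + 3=25*n^3 + n^2*(-65*y - 105) + n*(32*y^2 + 121*y + 50) - 4*y^3 - 38*y^2 + 32*y + 120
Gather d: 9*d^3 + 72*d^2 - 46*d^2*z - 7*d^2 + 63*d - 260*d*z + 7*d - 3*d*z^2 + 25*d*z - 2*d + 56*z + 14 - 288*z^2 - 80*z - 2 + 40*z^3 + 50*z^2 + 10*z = 9*d^3 + d^2*(65 - 46*z) + d*(-3*z^2 - 235*z + 68) + 40*z^3 - 238*z^2 - 14*z + 12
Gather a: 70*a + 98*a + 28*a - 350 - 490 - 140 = 196*a - 980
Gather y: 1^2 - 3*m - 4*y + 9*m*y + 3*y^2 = -3*m + 3*y^2 + y*(9*m - 4) + 1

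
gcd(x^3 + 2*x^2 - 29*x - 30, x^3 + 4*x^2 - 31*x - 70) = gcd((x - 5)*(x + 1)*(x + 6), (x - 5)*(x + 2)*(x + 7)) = x - 5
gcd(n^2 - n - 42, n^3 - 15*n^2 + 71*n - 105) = n - 7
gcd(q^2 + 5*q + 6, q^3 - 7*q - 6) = q + 2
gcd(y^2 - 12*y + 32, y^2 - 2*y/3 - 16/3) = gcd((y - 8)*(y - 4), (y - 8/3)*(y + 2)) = 1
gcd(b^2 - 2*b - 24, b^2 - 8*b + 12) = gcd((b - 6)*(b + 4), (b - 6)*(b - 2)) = b - 6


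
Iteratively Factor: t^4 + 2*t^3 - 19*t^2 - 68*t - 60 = (t - 5)*(t^3 + 7*t^2 + 16*t + 12) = (t - 5)*(t + 2)*(t^2 + 5*t + 6) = (t - 5)*(t + 2)*(t + 3)*(t + 2)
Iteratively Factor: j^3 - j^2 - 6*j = (j)*(j^2 - j - 6) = j*(j + 2)*(j - 3)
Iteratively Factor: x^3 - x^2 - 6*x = (x + 2)*(x^2 - 3*x) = x*(x + 2)*(x - 3)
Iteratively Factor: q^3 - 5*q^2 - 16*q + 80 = (q - 4)*(q^2 - q - 20) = (q - 5)*(q - 4)*(q + 4)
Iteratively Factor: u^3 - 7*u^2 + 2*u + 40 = (u - 5)*(u^2 - 2*u - 8) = (u - 5)*(u + 2)*(u - 4)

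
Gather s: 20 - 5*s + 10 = 30 - 5*s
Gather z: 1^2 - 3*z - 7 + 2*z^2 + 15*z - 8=2*z^2 + 12*z - 14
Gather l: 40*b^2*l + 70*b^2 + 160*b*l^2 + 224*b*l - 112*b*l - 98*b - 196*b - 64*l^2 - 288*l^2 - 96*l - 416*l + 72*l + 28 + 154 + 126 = 70*b^2 - 294*b + l^2*(160*b - 352) + l*(40*b^2 + 112*b - 440) + 308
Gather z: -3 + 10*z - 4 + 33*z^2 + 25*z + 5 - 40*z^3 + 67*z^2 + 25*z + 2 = -40*z^3 + 100*z^2 + 60*z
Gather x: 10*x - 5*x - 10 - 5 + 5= 5*x - 10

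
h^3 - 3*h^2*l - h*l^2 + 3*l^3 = (h - 3*l)*(h - l)*(h + l)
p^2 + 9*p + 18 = (p + 3)*(p + 6)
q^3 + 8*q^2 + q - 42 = (q - 2)*(q + 3)*(q + 7)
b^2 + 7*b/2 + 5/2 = (b + 1)*(b + 5/2)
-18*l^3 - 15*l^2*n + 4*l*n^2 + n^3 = (-3*l + n)*(l + n)*(6*l + n)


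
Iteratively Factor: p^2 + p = (p)*(p + 1)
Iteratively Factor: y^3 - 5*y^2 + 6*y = (y - 2)*(y^2 - 3*y) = y*(y - 2)*(y - 3)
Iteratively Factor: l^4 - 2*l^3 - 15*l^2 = (l + 3)*(l^3 - 5*l^2) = l*(l + 3)*(l^2 - 5*l) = l*(l - 5)*(l + 3)*(l)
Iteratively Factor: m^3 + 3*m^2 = (m)*(m^2 + 3*m) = m^2*(m + 3)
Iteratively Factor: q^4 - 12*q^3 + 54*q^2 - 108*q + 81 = (q - 3)*(q^3 - 9*q^2 + 27*q - 27) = (q - 3)^2*(q^2 - 6*q + 9) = (q - 3)^3*(q - 3)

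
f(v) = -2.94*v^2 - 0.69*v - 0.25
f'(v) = -5.88*v - 0.69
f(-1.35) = -4.68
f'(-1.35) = 7.25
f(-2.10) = -11.77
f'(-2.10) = 11.66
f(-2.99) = -24.47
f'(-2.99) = 16.89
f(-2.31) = -14.34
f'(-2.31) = 12.89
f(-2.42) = -15.80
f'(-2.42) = 13.54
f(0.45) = -1.16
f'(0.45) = -3.34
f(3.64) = -41.72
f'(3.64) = -22.09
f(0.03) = -0.27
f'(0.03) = -0.87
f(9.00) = -244.60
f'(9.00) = -53.61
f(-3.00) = -24.64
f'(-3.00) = 16.95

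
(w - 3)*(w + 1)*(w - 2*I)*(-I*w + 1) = -I*w^4 - w^3 + 2*I*w^3 + 2*w^2 + I*w^2 + 3*w + 4*I*w + 6*I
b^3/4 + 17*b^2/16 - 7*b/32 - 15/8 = (b/4 + 1)*(b - 5/4)*(b + 3/2)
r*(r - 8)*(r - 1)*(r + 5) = r^4 - 4*r^3 - 37*r^2 + 40*r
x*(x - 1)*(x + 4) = x^3 + 3*x^2 - 4*x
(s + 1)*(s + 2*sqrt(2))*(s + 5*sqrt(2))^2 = s^4 + s^3 + 12*sqrt(2)*s^3 + 12*sqrt(2)*s^2 + 90*s^2 + 90*s + 100*sqrt(2)*s + 100*sqrt(2)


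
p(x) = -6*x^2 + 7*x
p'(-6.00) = 79.00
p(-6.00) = -258.00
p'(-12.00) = 151.00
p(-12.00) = -948.00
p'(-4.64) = 62.68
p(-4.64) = -161.66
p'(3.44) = -34.28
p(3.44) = -46.92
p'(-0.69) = 15.28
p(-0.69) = -7.69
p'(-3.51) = 49.12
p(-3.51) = -98.49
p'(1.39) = -9.68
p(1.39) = -1.86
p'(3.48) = -34.76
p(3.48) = -48.30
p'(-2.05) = 31.60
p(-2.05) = -39.56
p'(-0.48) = 12.76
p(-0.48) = -4.74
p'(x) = 7 - 12*x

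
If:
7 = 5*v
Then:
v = 7/5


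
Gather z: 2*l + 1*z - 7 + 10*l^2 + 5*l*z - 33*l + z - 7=10*l^2 - 31*l + z*(5*l + 2) - 14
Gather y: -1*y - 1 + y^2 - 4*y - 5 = y^2 - 5*y - 6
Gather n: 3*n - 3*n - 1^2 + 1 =0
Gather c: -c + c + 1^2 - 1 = 0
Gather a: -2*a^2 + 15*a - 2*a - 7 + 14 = -2*a^2 + 13*a + 7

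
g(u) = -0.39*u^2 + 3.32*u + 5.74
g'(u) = 3.32 - 0.78*u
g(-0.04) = 5.61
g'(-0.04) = 3.35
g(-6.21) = -29.92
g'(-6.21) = 8.16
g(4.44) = 12.79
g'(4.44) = -0.14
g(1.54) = 9.93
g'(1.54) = 2.12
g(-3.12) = -8.41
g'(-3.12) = 5.75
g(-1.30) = 0.76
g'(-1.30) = 4.33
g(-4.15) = -14.75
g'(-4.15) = 6.56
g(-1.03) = 1.91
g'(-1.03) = 4.12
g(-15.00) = -131.81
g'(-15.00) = 15.02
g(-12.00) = -90.26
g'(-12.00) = 12.68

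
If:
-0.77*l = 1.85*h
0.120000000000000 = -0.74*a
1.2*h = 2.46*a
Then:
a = -0.16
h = -0.33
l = 0.80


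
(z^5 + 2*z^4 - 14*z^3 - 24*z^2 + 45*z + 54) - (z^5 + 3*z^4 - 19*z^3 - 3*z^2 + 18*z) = -z^4 + 5*z^3 - 21*z^2 + 27*z + 54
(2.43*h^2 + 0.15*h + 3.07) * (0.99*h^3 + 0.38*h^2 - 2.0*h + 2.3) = 2.4057*h^5 + 1.0719*h^4 - 1.7637*h^3 + 6.4556*h^2 - 5.795*h + 7.061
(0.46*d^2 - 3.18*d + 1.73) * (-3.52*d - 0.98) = -1.6192*d^3 + 10.7428*d^2 - 2.9732*d - 1.6954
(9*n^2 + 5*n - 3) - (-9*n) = 9*n^2 + 14*n - 3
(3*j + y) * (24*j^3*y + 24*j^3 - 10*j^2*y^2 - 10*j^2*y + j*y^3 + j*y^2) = 72*j^4*y + 72*j^4 - 6*j^3*y^2 - 6*j^3*y - 7*j^2*y^3 - 7*j^2*y^2 + j*y^4 + j*y^3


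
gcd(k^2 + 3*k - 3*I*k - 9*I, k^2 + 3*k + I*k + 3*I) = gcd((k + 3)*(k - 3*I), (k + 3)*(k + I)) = k + 3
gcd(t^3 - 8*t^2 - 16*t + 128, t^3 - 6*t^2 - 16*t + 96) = t^2 - 16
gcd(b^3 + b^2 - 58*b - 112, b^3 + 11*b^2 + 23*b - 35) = b + 7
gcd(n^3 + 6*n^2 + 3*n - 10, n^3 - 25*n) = n + 5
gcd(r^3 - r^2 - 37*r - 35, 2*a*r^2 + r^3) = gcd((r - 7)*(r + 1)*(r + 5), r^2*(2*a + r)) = 1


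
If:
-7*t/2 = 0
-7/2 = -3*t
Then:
No Solution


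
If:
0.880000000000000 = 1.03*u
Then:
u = 0.85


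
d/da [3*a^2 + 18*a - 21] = 6*a + 18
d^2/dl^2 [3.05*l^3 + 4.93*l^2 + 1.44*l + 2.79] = 18.3*l + 9.86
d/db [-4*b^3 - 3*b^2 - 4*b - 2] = -12*b^2 - 6*b - 4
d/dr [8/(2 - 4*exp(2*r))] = 16*exp(2*r)/(2*exp(2*r) - 1)^2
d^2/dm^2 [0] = 0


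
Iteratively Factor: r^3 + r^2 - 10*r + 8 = (r - 1)*(r^2 + 2*r - 8) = (r - 2)*(r - 1)*(r + 4)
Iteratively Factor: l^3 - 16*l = (l + 4)*(l^2 - 4*l) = (l - 4)*(l + 4)*(l)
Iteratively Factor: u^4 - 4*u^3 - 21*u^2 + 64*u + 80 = (u + 4)*(u^3 - 8*u^2 + 11*u + 20) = (u + 1)*(u + 4)*(u^2 - 9*u + 20) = (u - 5)*(u + 1)*(u + 4)*(u - 4)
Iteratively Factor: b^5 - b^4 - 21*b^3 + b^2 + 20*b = (b - 1)*(b^4 - 21*b^2 - 20*b) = (b - 1)*(b + 1)*(b^3 - b^2 - 20*b) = (b - 5)*(b - 1)*(b + 1)*(b^2 + 4*b) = (b - 5)*(b - 1)*(b + 1)*(b + 4)*(b)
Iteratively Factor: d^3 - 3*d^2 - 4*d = (d)*(d^2 - 3*d - 4) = d*(d + 1)*(d - 4)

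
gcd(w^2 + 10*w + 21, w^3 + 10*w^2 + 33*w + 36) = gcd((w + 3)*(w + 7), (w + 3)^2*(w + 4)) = w + 3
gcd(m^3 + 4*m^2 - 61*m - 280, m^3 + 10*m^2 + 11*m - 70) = m^2 + 12*m + 35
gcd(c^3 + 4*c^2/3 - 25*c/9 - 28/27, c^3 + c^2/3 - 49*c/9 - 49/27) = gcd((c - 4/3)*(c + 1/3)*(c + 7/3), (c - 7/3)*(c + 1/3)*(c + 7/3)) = c^2 + 8*c/3 + 7/9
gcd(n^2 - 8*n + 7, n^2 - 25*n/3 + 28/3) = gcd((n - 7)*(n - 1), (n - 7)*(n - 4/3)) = n - 7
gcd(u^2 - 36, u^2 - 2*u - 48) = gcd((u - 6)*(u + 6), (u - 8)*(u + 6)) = u + 6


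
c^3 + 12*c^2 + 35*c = c*(c + 5)*(c + 7)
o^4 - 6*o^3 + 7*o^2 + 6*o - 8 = (o - 4)*(o - 2)*(o - 1)*(o + 1)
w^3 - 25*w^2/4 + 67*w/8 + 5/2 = (w - 4)*(w - 5/2)*(w + 1/4)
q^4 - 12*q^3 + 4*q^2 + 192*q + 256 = (q - 8)^2*(q + 2)^2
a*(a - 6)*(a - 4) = a^3 - 10*a^2 + 24*a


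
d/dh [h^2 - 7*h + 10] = 2*h - 7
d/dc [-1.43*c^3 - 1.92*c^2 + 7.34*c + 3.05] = -4.29*c^2 - 3.84*c + 7.34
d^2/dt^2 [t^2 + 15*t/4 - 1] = 2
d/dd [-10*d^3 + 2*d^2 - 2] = 2*d*(2 - 15*d)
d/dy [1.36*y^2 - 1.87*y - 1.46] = 2.72*y - 1.87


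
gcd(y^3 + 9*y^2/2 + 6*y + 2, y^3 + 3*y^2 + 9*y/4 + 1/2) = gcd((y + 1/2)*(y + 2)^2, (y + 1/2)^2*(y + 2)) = y^2 + 5*y/2 + 1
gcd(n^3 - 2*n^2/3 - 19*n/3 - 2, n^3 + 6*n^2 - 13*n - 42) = n^2 - n - 6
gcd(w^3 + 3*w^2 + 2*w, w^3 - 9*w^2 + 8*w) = w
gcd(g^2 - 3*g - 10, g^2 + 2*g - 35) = g - 5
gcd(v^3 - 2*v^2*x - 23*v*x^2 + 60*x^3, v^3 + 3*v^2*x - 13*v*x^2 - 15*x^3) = -v^2 - 2*v*x + 15*x^2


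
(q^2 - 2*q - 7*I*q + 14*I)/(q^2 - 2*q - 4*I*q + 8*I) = (q - 7*I)/(q - 4*I)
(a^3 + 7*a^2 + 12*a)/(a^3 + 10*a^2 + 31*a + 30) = a*(a + 4)/(a^2 + 7*a + 10)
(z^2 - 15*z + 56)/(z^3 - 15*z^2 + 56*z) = 1/z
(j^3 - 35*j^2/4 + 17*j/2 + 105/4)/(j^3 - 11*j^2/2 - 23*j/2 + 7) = (4*j^2 - 7*j - 15)/(2*(2*j^2 + 3*j - 2))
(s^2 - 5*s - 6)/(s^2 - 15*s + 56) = (s^2 - 5*s - 6)/(s^2 - 15*s + 56)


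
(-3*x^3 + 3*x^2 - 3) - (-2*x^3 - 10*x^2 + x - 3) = -x^3 + 13*x^2 - x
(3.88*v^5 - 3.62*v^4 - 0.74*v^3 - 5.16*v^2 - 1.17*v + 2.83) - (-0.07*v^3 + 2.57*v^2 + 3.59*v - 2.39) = 3.88*v^5 - 3.62*v^4 - 0.67*v^3 - 7.73*v^2 - 4.76*v + 5.22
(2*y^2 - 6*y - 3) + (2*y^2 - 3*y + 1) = 4*y^2 - 9*y - 2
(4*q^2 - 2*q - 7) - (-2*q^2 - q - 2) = 6*q^2 - q - 5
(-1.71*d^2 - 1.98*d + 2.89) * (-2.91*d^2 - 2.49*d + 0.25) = 4.9761*d^4 + 10.0197*d^3 - 3.9072*d^2 - 7.6911*d + 0.7225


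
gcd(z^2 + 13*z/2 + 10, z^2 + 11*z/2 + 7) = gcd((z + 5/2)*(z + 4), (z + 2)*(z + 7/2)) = 1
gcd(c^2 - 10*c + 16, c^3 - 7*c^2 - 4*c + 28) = c - 2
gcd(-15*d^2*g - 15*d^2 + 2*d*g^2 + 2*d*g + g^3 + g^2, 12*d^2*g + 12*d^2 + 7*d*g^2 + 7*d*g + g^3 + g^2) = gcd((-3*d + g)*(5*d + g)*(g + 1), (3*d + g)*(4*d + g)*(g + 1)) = g + 1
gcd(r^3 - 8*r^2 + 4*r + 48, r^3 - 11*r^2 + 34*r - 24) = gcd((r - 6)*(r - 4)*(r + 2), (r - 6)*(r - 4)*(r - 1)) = r^2 - 10*r + 24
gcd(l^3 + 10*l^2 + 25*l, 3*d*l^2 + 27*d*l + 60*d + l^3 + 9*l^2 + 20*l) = l + 5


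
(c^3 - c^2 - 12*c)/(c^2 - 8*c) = (c^2 - c - 12)/(c - 8)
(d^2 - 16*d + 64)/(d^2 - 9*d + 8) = (d - 8)/(d - 1)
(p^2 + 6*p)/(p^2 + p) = (p + 6)/(p + 1)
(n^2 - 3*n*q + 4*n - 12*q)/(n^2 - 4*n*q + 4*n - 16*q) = (-n + 3*q)/(-n + 4*q)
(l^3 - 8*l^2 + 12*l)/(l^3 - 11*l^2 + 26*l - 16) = l*(l - 6)/(l^2 - 9*l + 8)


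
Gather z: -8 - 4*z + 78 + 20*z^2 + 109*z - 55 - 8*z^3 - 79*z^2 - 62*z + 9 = -8*z^3 - 59*z^2 + 43*z + 24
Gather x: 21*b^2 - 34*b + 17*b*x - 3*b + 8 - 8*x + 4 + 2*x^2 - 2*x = 21*b^2 - 37*b + 2*x^2 + x*(17*b - 10) + 12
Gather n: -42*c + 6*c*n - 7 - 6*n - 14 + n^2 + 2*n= -42*c + n^2 + n*(6*c - 4) - 21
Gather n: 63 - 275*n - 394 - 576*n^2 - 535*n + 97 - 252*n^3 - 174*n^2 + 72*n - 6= -252*n^3 - 750*n^2 - 738*n - 240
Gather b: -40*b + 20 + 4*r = -40*b + 4*r + 20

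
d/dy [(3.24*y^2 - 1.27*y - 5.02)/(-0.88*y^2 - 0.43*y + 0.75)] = (-2.5108*y^2 - 3.9752*y - 3.1111)/(0.7744*y^4 + 0.7568*y^3 - 1.1351*y^2 - 0.645*y + 0.5625)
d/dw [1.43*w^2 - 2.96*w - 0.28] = 2.86*w - 2.96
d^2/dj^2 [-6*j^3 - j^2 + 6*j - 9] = -36*j - 2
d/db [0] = 0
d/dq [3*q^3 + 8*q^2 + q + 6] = 9*q^2 + 16*q + 1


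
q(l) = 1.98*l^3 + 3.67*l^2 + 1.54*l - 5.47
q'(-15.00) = 1227.94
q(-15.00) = -5885.32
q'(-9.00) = 416.62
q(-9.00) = -1165.48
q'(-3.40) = 45.25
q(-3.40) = -46.10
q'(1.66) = 30.09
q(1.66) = 16.26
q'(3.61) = 105.45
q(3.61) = 141.07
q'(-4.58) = 92.52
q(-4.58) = -125.76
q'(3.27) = 89.06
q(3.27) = 108.04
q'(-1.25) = 1.65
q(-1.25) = -5.53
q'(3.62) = 105.95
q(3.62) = 142.13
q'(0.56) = 7.51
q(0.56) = -3.11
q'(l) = 5.94*l^2 + 7.34*l + 1.54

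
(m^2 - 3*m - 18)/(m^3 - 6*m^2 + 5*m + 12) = (m^2 - 3*m - 18)/(m^3 - 6*m^2 + 5*m + 12)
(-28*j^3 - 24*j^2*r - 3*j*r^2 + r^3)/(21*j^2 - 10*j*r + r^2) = (4*j^2 + 4*j*r + r^2)/(-3*j + r)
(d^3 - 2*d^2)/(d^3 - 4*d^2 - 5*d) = d*(2 - d)/(-d^2 + 4*d + 5)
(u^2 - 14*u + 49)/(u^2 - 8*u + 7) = (u - 7)/(u - 1)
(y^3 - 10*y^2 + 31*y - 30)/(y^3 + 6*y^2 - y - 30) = (y^2 - 8*y + 15)/(y^2 + 8*y + 15)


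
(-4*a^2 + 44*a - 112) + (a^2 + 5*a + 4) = -3*a^2 + 49*a - 108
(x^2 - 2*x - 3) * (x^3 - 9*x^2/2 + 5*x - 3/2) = x^5 - 13*x^4/2 + 11*x^3 + 2*x^2 - 12*x + 9/2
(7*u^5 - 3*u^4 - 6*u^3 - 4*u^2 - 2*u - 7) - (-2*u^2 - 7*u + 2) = 7*u^5 - 3*u^4 - 6*u^3 - 2*u^2 + 5*u - 9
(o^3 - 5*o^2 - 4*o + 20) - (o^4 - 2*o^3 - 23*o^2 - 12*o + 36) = -o^4 + 3*o^3 + 18*o^2 + 8*o - 16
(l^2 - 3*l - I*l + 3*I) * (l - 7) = l^3 - 10*l^2 - I*l^2 + 21*l + 10*I*l - 21*I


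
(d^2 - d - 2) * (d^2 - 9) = d^4 - d^3 - 11*d^2 + 9*d + 18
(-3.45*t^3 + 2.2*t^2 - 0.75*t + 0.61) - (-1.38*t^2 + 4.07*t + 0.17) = -3.45*t^3 + 3.58*t^2 - 4.82*t + 0.44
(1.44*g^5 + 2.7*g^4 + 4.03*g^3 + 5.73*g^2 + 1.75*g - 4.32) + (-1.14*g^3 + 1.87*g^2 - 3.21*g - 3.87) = 1.44*g^5 + 2.7*g^4 + 2.89*g^3 + 7.6*g^2 - 1.46*g - 8.19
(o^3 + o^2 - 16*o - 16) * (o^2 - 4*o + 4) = o^5 - 3*o^4 - 16*o^3 + 52*o^2 - 64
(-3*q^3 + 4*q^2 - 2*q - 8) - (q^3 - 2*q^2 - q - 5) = -4*q^3 + 6*q^2 - q - 3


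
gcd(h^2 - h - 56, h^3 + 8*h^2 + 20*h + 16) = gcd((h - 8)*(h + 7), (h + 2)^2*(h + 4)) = 1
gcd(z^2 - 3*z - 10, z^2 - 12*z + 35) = z - 5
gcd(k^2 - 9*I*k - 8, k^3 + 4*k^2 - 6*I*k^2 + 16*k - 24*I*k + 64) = k - 8*I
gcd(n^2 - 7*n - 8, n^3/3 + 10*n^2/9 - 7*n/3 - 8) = 1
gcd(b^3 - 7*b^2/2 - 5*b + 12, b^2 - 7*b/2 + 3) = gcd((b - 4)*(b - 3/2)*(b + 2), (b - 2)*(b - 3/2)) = b - 3/2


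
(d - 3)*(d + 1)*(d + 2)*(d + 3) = d^4 + 3*d^3 - 7*d^2 - 27*d - 18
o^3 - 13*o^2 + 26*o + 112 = (o - 8)*(o - 7)*(o + 2)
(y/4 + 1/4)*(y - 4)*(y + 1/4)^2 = y^4/4 - 5*y^3/8 - 87*y^2/64 - 35*y/64 - 1/16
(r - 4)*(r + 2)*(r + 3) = r^3 + r^2 - 14*r - 24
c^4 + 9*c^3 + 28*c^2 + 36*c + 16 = (c + 1)*(c + 2)^2*(c + 4)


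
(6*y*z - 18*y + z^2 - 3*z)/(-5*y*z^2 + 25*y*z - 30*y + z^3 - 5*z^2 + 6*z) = (-6*y - z)/(5*y*z - 10*y - z^2 + 2*z)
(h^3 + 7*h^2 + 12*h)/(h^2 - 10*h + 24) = h*(h^2 + 7*h + 12)/(h^2 - 10*h + 24)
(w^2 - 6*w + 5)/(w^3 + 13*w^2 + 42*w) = (w^2 - 6*w + 5)/(w*(w^2 + 13*w + 42))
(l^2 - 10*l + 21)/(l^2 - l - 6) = (l - 7)/(l + 2)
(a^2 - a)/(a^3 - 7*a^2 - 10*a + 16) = a/(a^2 - 6*a - 16)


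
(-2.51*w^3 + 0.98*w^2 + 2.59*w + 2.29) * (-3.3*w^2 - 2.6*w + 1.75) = 8.283*w^5 + 3.292*w^4 - 15.4875*w^3 - 12.576*w^2 - 1.4215*w + 4.0075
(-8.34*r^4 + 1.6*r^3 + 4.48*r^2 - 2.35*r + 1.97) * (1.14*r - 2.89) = -9.5076*r^5 + 25.9266*r^4 + 0.483199999999999*r^3 - 15.6262*r^2 + 9.0373*r - 5.6933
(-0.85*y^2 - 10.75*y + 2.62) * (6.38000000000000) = -5.423*y^2 - 68.585*y + 16.7156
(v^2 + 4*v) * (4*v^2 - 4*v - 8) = 4*v^4 + 12*v^3 - 24*v^2 - 32*v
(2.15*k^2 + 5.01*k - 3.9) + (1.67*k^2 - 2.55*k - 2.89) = 3.82*k^2 + 2.46*k - 6.79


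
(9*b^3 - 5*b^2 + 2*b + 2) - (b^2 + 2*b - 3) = 9*b^3 - 6*b^2 + 5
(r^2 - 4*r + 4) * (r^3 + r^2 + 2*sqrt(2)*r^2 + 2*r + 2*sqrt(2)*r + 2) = r^5 - 3*r^4 + 2*sqrt(2)*r^4 - 6*sqrt(2)*r^3 + 2*r^3 - 2*r^2 + 8*sqrt(2)*r + 8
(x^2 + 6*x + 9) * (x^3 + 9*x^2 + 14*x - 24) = x^5 + 15*x^4 + 77*x^3 + 141*x^2 - 18*x - 216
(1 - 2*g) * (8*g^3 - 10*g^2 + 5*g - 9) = -16*g^4 + 28*g^3 - 20*g^2 + 23*g - 9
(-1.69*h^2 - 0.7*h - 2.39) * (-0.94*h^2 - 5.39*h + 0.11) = 1.5886*h^4 + 9.7671*h^3 + 5.8337*h^2 + 12.8051*h - 0.2629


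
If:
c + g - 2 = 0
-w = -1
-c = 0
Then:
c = 0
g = 2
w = 1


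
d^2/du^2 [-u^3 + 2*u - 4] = -6*u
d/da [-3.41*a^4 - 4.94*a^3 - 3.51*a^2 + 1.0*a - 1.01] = -13.64*a^3 - 14.82*a^2 - 7.02*a + 1.0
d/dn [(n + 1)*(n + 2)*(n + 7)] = 3*n^2 + 20*n + 23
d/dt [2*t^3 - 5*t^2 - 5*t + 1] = 6*t^2 - 10*t - 5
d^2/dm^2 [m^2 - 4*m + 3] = 2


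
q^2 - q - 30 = (q - 6)*(q + 5)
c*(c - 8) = c^2 - 8*c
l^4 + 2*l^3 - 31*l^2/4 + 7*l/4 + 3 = (l - 3/2)*(l - 1)*(l + 1/2)*(l + 4)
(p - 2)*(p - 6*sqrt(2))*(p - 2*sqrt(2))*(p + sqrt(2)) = p^4 - 7*sqrt(2)*p^3 - 2*p^3 + 8*p^2 + 14*sqrt(2)*p^2 - 16*p + 24*sqrt(2)*p - 48*sqrt(2)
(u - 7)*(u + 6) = u^2 - u - 42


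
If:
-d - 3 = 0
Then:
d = -3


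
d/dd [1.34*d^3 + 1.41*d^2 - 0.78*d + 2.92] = 4.02*d^2 + 2.82*d - 0.78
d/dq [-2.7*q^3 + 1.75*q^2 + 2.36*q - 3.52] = -8.1*q^2 + 3.5*q + 2.36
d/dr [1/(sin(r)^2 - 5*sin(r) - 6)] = (5 - 2*sin(r))*cos(r)/((sin(r) - 6)^2*(sin(r) + 1)^2)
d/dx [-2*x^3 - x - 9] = -6*x^2 - 1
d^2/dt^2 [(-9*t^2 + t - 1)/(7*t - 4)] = -330/(343*t^3 - 588*t^2 + 336*t - 64)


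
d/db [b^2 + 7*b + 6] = 2*b + 7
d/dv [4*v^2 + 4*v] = 8*v + 4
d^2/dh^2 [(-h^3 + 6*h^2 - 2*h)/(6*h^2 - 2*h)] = -1/(27*h^3 - 27*h^2 + 9*h - 1)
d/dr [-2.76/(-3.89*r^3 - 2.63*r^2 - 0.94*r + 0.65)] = (-32.2092*r^2 - 14.5176*r - 2.5944)/(3.89*r^3 + 2.63*r^2 + 0.94*r - 0.65)^2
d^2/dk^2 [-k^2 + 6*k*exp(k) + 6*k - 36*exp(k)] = 6*k*exp(k) - 24*exp(k) - 2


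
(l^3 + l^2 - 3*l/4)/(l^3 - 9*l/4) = (2*l - 1)/(2*l - 3)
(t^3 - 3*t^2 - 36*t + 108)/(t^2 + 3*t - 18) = t - 6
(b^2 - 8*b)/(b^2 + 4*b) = (b - 8)/(b + 4)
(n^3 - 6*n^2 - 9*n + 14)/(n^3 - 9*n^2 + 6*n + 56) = (n - 1)/(n - 4)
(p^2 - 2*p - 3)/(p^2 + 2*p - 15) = (p + 1)/(p + 5)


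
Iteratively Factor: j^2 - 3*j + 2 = (j - 2)*(j - 1)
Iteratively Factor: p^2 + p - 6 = (p - 2)*(p + 3)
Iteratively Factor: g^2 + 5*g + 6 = (g + 2)*(g + 3)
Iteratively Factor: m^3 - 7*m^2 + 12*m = (m - 3)*(m^2 - 4*m) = m*(m - 3)*(m - 4)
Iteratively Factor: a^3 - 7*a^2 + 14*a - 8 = (a - 4)*(a^2 - 3*a + 2) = (a - 4)*(a - 1)*(a - 2)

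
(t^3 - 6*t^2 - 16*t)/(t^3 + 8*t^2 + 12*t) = (t - 8)/(t + 6)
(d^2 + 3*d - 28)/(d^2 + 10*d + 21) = (d - 4)/(d + 3)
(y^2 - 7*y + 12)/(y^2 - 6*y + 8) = (y - 3)/(y - 2)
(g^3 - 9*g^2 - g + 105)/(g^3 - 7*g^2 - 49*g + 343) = (g^2 - 2*g - 15)/(g^2 - 49)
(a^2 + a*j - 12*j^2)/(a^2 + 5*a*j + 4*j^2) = (a - 3*j)/(a + j)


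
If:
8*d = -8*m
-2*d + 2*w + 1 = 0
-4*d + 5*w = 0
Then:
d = 5/2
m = -5/2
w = 2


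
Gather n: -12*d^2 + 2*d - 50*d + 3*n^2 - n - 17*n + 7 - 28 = -12*d^2 - 48*d + 3*n^2 - 18*n - 21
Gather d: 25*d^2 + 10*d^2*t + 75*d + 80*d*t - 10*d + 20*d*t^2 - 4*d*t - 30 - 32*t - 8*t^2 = d^2*(10*t + 25) + d*(20*t^2 + 76*t + 65) - 8*t^2 - 32*t - 30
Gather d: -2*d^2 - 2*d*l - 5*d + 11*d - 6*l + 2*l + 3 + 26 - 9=-2*d^2 + d*(6 - 2*l) - 4*l + 20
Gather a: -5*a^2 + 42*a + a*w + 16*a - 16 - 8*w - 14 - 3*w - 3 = -5*a^2 + a*(w + 58) - 11*w - 33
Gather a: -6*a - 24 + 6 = -6*a - 18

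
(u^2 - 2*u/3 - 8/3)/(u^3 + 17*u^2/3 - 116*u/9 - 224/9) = 3*(u - 2)/(3*u^2 + 13*u - 56)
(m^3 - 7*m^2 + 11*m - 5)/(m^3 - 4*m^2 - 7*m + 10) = (m - 1)/(m + 2)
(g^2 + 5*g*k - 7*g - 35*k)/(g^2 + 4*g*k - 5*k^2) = (g - 7)/(g - k)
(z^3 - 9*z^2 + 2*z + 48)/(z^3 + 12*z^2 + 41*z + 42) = (z^2 - 11*z + 24)/(z^2 + 10*z + 21)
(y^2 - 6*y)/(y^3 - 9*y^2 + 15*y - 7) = y*(y - 6)/(y^3 - 9*y^2 + 15*y - 7)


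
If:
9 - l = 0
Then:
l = 9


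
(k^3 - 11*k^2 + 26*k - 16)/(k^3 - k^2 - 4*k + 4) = (k - 8)/(k + 2)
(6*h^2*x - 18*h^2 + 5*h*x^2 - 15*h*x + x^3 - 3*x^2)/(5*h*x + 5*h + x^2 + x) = (6*h^2*x - 18*h^2 + 5*h*x^2 - 15*h*x + x^3 - 3*x^2)/(5*h*x + 5*h + x^2 + x)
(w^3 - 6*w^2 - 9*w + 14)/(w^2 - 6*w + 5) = (w^2 - 5*w - 14)/(w - 5)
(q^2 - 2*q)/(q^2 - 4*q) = (q - 2)/(q - 4)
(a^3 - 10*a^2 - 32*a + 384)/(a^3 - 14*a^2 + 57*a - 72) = (a^2 - 2*a - 48)/(a^2 - 6*a + 9)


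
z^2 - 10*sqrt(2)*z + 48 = (z - 6*sqrt(2))*(z - 4*sqrt(2))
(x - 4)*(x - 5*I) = x^2 - 4*x - 5*I*x + 20*I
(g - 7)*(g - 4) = g^2 - 11*g + 28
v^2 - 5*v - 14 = (v - 7)*(v + 2)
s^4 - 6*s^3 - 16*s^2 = s^2*(s - 8)*(s + 2)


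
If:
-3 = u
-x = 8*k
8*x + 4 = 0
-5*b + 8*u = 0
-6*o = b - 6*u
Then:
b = -24/5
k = 1/16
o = -11/5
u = -3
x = -1/2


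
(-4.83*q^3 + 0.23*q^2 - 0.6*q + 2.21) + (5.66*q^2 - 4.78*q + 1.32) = -4.83*q^3 + 5.89*q^2 - 5.38*q + 3.53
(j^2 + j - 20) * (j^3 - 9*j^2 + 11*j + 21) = j^5 - 8*j^4 - 18*j^3 + 212*j^2 - 199*j - 420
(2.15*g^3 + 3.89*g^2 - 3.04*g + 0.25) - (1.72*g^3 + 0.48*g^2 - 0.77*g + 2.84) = 0.43*g^3 + 3.41*g^2 - 2.27*g - 2.59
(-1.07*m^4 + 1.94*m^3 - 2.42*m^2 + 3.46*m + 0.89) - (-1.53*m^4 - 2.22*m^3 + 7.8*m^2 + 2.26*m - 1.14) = 0.46*m^4 + 4.16*m^3 - 10.22*m^2 + 1.2*m + 2.03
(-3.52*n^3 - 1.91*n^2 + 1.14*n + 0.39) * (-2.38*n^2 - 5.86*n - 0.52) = 8.3776*n^5 + 25.173*n^4 + 10.3098*n^3 - 6.6154*n^2 - 2.8782*n - 0.2028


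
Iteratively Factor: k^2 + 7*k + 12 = (k + 3)*(k + 4)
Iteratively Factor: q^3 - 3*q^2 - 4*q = (q + 1)*(q^2 - 4*q) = q*(q + 1)*(q - 4)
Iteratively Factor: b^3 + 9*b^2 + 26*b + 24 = (b + 3)*(b^2 + 6*b + 8) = (b + 2)*(b + 3)*(b + 4)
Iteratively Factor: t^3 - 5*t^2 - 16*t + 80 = (t - 4)*(t^2 - t - 20) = (t - 5)*(t - 4)*(t + 4)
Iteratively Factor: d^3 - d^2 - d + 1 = (d - 1)*(d^2 - 1) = (d - 1)*(d + 1)*(d - 1)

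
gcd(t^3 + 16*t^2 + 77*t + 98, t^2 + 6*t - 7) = t + 7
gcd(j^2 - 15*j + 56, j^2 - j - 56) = j - 8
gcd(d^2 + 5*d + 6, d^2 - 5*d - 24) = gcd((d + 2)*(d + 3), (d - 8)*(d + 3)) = d + 3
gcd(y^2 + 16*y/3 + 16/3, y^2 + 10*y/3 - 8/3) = y + 4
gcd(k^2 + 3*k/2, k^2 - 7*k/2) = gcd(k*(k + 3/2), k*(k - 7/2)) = k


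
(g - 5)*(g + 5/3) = g^2 - 10*g/3 - 25/3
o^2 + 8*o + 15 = (o + 3)*(o + 5)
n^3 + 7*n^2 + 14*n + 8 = (n + 1)*(n + 2)*(n + 4)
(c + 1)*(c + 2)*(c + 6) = c^3 + 9*c^2 + 20*c + 12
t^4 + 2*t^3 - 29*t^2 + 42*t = t*(t - 3)*(t - 2)*(t + 7)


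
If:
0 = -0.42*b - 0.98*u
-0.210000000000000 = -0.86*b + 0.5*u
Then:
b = 0.20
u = -0.08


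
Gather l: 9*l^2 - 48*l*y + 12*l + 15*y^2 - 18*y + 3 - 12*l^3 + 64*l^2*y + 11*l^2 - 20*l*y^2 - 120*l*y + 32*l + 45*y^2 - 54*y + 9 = -12*l^3 + l^2*(64*y + 20) + l*(-20*y^2 - 168*y + 44) + 60*y^2 - 72*y + 12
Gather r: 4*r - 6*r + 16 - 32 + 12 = -2*r - 4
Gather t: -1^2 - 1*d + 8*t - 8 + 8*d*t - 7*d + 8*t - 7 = -8*d + t*(8*d + 16) - 16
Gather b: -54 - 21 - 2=-77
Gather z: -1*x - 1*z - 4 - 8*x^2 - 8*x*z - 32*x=-8*x^2 - 33*x + z*(-8*x - 1) - 4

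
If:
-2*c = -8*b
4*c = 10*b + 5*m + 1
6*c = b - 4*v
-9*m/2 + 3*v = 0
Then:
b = 6/151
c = 24/151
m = -23/151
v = -69/302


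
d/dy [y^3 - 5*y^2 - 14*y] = 3*y^2 - 10*y - 14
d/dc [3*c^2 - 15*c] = 6*c - 15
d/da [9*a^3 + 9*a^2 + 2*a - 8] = 27*a^2 + 18*a + 2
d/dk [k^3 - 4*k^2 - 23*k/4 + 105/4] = 3*k^2 - 8*k - 23/4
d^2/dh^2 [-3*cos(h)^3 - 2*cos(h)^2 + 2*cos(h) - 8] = cos(h)/4 + 4*cos(2*h) + 27*cos(3*h)/4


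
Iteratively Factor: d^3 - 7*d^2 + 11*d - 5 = (d - 1)*(d^2 - 6*d + 5) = (d - 1)^2*(d - 5)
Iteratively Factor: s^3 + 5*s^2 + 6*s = (s)*(s^2 + 5*s + 6) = s*(s + 3)*(s + 2)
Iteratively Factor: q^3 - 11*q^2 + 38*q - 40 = (q - 2)*(q^2 - 9*q + 20) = (q - 4)*(q - 2)*(q - 5)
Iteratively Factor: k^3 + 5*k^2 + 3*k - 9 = (k + 3)*(k^2 + 2*k - 3) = (k + 3)^2*(k - 1)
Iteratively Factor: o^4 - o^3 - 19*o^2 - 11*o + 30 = (o + 3)*(o^3 - 4*o^2 - 7*o + 10) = (o - 5)*(o + 3)*(o^2 + o - 2) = (o - 5)*(o - 1)*(o + 3)*(o + 2)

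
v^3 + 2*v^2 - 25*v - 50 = (v - 5)*(v + 2)*(v + 5)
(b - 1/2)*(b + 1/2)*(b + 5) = b^3 + 5*b^2 - b/4 - 5/4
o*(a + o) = a*o + o^2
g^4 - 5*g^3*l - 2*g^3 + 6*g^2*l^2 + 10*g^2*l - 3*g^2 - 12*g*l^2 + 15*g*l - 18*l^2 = (g - 3)*(g + 1)*(g - 3*l)*(g - 2*l)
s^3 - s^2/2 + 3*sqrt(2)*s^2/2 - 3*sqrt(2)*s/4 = s*(s - 1/2)*(s + 3*sqrt(2)/2)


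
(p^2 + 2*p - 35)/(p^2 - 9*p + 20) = (p + 7)/(p - 4)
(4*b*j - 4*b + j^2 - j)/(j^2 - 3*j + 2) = (4*b + j)/(j - 2)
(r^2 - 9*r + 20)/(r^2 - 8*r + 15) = (r - 4)/(r - 3)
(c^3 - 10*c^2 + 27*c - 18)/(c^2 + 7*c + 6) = (c^3 - 10*c^2 + 27*c - 18)/(c^2 + 7*c + 6)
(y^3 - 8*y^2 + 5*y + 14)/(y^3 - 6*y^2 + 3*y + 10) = (y - 7)/(y - 5)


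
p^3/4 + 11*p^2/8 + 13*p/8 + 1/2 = (p/4 + 1)*(p + 1/2)*(p + 1)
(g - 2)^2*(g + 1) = g^3 - 3*g^2 + 4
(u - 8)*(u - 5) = u^2 - 13*u + 40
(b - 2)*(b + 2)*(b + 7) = b^3 + 7*b^2 - 4*b - 28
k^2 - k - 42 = (k - 7)*(k + 6)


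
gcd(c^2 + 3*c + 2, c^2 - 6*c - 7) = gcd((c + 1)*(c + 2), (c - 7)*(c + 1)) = c + 1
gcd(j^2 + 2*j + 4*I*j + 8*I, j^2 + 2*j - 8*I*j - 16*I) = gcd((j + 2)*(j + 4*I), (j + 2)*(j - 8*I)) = j + 2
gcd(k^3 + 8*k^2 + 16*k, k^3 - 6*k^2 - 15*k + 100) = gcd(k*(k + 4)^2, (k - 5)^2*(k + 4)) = k + 4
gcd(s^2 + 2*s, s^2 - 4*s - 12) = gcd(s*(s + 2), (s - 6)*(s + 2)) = s + 2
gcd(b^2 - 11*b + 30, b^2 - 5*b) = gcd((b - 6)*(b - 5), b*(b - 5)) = b - 5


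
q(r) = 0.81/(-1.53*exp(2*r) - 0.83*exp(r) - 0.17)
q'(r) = 0.81*(3.06*exp(2*r) + 0.83*exp(r))/(-1.53*exp(2*r) - 0.83*exp(r) - 0.17)^2 = (2.4786*exp(r) + 0.6723)*exp(r)/(1.53*exp(2*r) + 0.83*exp(r) + 0.17)^2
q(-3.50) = -4.12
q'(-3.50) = 0.58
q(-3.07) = -3.82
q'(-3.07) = 0.81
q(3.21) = -0.00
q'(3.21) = 0.00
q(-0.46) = -0.62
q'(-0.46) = 0.83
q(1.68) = -0.02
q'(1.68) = 0.03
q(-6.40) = -4.73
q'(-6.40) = 0.04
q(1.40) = -0.03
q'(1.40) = 0.05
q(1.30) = -0.03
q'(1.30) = 0.06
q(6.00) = 0.00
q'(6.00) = 0.00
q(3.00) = 0.00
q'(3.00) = 0.00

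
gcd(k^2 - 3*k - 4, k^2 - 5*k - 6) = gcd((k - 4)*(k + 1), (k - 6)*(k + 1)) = k + 1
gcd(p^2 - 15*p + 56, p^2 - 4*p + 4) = 1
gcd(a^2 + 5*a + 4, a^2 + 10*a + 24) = a + 4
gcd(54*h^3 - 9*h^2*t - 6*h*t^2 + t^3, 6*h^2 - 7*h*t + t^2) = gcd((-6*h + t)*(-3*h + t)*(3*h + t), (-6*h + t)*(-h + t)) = -6*h + t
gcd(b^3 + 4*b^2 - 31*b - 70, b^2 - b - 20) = b - 5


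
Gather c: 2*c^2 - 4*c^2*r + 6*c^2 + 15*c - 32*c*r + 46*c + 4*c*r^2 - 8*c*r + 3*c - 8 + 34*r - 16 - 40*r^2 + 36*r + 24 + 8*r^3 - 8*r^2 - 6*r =c^2*(8 - 4*r) + c*(4*r^2 - 40*r + 64) + 8*r^3 - 48*r^2 + 64*r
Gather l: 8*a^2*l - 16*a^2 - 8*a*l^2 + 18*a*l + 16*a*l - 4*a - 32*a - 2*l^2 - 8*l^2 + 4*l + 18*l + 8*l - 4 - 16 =-16*a^2 - 36*a + l^2*(-8*a - 10) + l*(8*a^2 + 34*a + 30) - 20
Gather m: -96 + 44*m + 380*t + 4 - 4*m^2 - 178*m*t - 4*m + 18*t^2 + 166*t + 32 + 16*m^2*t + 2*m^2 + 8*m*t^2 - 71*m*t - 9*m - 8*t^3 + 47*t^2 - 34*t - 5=m^2*(16*t - 2) + m*(8*t^2 - 249*t + 31) - 8*t^3 + 65*t^2 + 512*t - 65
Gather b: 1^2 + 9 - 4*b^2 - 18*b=-4*b^2 - 18*b + 10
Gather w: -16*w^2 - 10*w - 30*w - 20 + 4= -16*w^2 - 40*w - 16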